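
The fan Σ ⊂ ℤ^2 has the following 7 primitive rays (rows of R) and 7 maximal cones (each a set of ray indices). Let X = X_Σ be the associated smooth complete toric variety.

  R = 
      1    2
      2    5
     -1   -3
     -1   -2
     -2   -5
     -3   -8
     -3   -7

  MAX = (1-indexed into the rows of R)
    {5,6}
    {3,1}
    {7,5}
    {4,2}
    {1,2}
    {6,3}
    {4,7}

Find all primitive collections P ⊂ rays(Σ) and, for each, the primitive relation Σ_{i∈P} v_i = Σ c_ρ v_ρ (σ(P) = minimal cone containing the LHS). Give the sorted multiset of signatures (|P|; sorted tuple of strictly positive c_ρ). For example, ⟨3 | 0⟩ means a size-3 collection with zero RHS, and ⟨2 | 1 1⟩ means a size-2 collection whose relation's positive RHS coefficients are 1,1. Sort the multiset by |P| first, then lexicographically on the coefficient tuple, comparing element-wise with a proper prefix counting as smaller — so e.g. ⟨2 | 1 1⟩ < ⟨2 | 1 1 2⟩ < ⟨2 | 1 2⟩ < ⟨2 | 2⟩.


Δ(Σ) — 7 vertices, 14 min non-faces:

  • {1,4}:  v_{1} + v_{4} = 0  →  sig = ⟨2 | 0⟩
  • {2,5}:  v_{2} + v_{5} = 0  →  sig = ⟨2 | 0⟩
  • {1,5}:  v_{1} + v_{5} = v_{3}  →  sig = ⟨2 | 1⟩
  • {1,7}:  v_{1} + v_{7} = v_{5}  →  sig = ⟨2 | 1⟩
  • {2,3}:  v_{2} + v_{3} = v_{1}  →  sig = ⟨2 | 1⟩
  • {2,6}:  v_{2} + v_{6} = v_{3}  →  sig = ⟨2 | 1⟩
  • {2,7}:  v_{2} + v_{7} = v_{4}  →  sig = ⟨2 | 1⟩
  • {3,4}:  v_{3} + v_{4} = v_{5}  →  sig = ⟨2 | 1⟩
  • {3,5}:  v_{3} + v_{5} = v_{6}  →  sig = ⟨2 | 1⟩
  • {4,5}:  v_{4} + v_{5} = v_{7}  →  sig = ⟨2 | 1⟩
  • {1,6}:  v_{1} + v_{6} = 2·v_{3}  →  sig = ⟨2 | 2⟩
  • {3,7}:  v_{3} + v_{7} = 2·v_{5}  →  sig = ⟨2 | 2⟩
  • {4,6}:  v_{4} + v_{6} = 2·v_{5}  →  sig = ⟨2 | 2⟩
  • {6,7}:  v_{6} + v_{7} = 3·v_{5}  →  sig = ⟨2 | 3⟩

Hence PRS(X_Σ) =
{ ⟨2 | 0⟩ ×2,  ⟨2 | 1⟩ ×8,  ⟨2 | 2⟩ ×3,  ⟨2 | 3⟩ }


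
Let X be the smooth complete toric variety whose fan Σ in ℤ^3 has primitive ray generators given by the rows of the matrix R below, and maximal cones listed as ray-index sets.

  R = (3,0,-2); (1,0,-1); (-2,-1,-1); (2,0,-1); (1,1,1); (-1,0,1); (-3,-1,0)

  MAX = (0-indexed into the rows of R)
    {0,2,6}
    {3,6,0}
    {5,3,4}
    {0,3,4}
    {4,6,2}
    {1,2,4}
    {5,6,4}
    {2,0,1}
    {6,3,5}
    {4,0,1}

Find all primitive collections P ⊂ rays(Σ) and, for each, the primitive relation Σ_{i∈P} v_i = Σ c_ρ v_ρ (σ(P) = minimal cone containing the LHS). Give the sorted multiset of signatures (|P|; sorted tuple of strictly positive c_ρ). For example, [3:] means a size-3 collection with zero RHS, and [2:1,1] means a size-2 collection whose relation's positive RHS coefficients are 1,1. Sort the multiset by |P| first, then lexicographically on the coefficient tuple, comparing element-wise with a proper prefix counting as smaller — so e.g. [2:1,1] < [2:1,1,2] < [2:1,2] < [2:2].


Σ has 9 primitive collections:

  P = {1,5}:  v_{1} + v_{5} = 0  ⇒ sig = [2:]
  P = {0,5}:  v_{0} + v_{5} = v_{3}  ⇒ sig = [2:1]
  P = {1,3}:  v_{1} + v_{3} = v_{0}  ⇒ sig = [2:1]
  P = {1,6}:  v_{1} + v_{6} = v_{2}  ⇒ sig = [2:1]
  P = {2,5}:  v_{2} + v_{5} = v_{6}  ⇒ sig = [2:1]
  P = {2,3}:  v_{2} + v_{3} = v_{0} + v_{6}  ⇒ sig = [2:1,1]
  P = {3,4,6}:  v_{3} + v_{4} + v_{6} = 0  ⇒ sig = [3:]
  P = {0,4,6}:  v_{0} + v_{4} + v_{6} = v_{1}  ⇒ sig = [3:1]
  P = {0,2,4}:  v_{0} + v_{2} + v_{4} = 2·v_{1}  ⇒ sig = [3:2]

so the primitive-relation signature multiset is
    [2:]
    [2:1]
    [2:1]
    [2:1]
    [2:1]
    [2:1,1]
    [3:]
    [3:1]
    [3:2]


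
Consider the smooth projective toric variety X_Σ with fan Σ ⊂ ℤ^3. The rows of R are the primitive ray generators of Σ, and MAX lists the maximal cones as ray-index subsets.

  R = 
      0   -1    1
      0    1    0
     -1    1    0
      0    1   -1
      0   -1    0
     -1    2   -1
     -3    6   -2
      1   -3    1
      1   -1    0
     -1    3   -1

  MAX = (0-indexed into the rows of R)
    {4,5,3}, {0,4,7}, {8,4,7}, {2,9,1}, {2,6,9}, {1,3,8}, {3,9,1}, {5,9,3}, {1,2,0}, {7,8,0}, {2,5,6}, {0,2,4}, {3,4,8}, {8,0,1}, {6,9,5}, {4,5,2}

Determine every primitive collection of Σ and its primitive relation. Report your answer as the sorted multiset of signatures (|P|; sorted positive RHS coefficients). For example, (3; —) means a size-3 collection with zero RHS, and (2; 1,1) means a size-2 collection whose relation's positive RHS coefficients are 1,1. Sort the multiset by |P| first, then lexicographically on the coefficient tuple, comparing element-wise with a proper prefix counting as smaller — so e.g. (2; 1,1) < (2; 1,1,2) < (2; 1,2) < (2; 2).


Primitive collections (23):

  • {0,3}:  v_{0} + v_{3} = 0 ; sig = (2; —)
  • {1,4}:  v_{1} + v_{4} = 0 ; sig = (2; —)
  • {2,8}:  v_{2} + v_{8} = 0 ; sig = (2; —)
  • {7,9}:  v_{7} + v_{9} = 0 ; sig = (2; —)
  • {0,5}:  v_{0} + v_{5} = v_{2} ; sig = (2; 1)
  • {1,5}:  v_{1} + v_{5} = v_{9} ; sig = (2; 1)
  • {2,3}:  v_{2} + v_{3} = v_{5} ; sig = (2; 1)
  • {4,9}:  v_{4} + v_{9} = v_{5} ; sig = (2; 1)
  • {5,7}:  v_{5} + v_{7} = v_{4} ; sig = (2; 1)
  • {5,8}:  v_{5} + v_{8} = v_{3} ; sig = (2; 1)
  • {0,9}:  v_{0} + v_{9} = v_{1} + v_{2} ; sig = (2; 1,1)
  • {1,7}:  v_{1} + v_{7} = v_{0} + v_{8} ; sig = (2; 1,1)
  • {2,7}:  v_{2} + v_{7} = v_{0} + v_{4} ; sig = (2; 1,1)
  • {3,7}:  v_{3} + v_{7} = v_{4} + v_{8} ; sig = (2; 1,1)
  • {6,7}:  v_{6} + v_{7} = v_{2} + v_{5} ; sig = (2; 1,1)
  • {6,8}:  v_{6} + v_{8} = v_{5} + v_{9} ; sig = (2; 1,1)
  • {8,9}:  v_{8} + v_{9} = v_{1} + v_{3} ; sig = (2; 1,1)
  • {0,6}:  v_{0} + v_{6} = 2·v_{2} + v_{9} ; sig = (2; 1,2)
  • {1,6}:  v_{1} + v_{6} = v_{2} + 2·v_{9} ; sig = (2; 1,2)
  • {3,6}:  v_{3} + v_{6} = 2·v_{5} + v_{9} ; sig = (2; 1,2)
  • {4,6}:  v_{4} + v_{6} = v_{2} + 2·v_{5} ; sig = (2; 1,2)
  • {0,4,8}:  v_{0} + v_{4} + v_{8} = v_{7} ; sig = (3; 1)
  • {2,5,9}:  v_{2} + v_{5} + v_{9} = v_{6} ; sig = (3; 1)

Signatures (|P|; sorted positive RHS coefficients), sorted:
{ (2; —) ×4,  (2; 1) ×6,  (2; 1,1) ×7,  (2; 1,2) ×4,  (3; 1) ×2 }


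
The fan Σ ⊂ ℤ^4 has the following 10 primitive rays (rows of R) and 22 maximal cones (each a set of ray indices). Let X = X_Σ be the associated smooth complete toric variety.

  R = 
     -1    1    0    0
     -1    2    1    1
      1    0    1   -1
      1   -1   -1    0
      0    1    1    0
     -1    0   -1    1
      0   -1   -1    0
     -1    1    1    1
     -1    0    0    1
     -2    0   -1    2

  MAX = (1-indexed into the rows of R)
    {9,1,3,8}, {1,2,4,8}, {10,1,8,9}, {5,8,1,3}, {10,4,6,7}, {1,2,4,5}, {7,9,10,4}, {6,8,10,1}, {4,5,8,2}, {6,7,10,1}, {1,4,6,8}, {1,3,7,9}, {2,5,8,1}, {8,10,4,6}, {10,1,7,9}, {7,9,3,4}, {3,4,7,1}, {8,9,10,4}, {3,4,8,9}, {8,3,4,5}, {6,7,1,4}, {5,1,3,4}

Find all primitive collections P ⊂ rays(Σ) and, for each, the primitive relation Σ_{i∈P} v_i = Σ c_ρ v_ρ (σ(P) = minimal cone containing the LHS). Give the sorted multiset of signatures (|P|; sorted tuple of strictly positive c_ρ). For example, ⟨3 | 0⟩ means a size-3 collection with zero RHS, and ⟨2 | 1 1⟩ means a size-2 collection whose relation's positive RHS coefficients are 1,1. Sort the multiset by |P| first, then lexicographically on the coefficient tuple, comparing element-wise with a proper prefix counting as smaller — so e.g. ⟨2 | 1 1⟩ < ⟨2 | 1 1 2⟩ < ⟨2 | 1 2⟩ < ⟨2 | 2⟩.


17 minimal non-faces of Δ(Σ) (on 10 rays):

  P = {3,6}:  v_{3} + v_{6} = 0 — sig = ⟨2 | 0⟩
  P = {5,7}:  v_{5} + v_{7} = 0 — sig = ⟨2 | 0⟩
  P = {3,10}:  v_{3} + v_{10} = v_{9} — sig = ⟨2 | 1⟩
  P = {5,9}:  v_{5} + v_{9} = v_{8} — sig = ⟨2 | 1⟩
  P = {6,9}:  v_{6} + v_{9} = v_{10} — sig = ⟨2 | 1⟩
  P = {7,8}:  v_{7} + v_{8} = v_{9} — sig = ⟨2 | 1⟩
  P = {5,10}:  v_{5} + v_{10} = v_{6} + v_{8} — sig = ⟨2 | 1 1⟩
  P = {2,7}:  v_{2} + v_{7} = v_{1} + v_{4} + v_{8} — sig = ⟨2 | 1 1 1⟩
  P = {5,6}:  v_{5} + v_{6} = v_{1} + v_{4} + v_{8} — sig = ⟨2 | 1 1 1⟩
  P = {2,10}:  v_{2} + v_{10} = v_{1} + v_{4} + v_{6} + 2·v_{8} — sig = ⟨2 | 1 1 1 2⟩
  P = {2,9}:  v_{2} + v_{9} = v_{1} + v_{4} + 2·v_{8} — sig = ⟨2 | 1 1 2⟩
  P = {2,3}:  v_{2} + v_{3} = 2·v_{5} — sig = ⟨2 | 2⟩
  P = {2,6}:  v_{2} + v_{6} = 2·v_{1} + 2·v_{4} + 2·v_{8} — sig = ⟨2 | 2 2 2⟩
  P = {1,4,9}:  v_{1} + v_{4} + v_{9} = v_{6} — sig = ⟨3 | 1⟩
  P = {1,4,10}:  v_{1} + v_{4} + v_{10} = 2·v_{6} — sig = ⟨3 | 2⟩
  P = {1,3,4,8}:  v_{1} + v_{3} + v_{4} + v_{8} = v_{5} — sig = ⟨4 | 1⟩
  P = {1,4,5,8}:  v_{1} + v_{4} + v_{5} + v_{8} = v_{2} — sig = ⟨4 | 1⟩

Sorted signature multiset PRS(X):
    |P|=2: 13 collections, coeffs (), (), (1), (1), (1), (1), (1,1), (1,1,1), (1,1,1), (1,1,1,2), (1,1,2), (2), (2,2,2)
    |P|=3: 2 collections, coeffs (1), (2)
    |P|=4: 2 collections, coeffs (1), (1)


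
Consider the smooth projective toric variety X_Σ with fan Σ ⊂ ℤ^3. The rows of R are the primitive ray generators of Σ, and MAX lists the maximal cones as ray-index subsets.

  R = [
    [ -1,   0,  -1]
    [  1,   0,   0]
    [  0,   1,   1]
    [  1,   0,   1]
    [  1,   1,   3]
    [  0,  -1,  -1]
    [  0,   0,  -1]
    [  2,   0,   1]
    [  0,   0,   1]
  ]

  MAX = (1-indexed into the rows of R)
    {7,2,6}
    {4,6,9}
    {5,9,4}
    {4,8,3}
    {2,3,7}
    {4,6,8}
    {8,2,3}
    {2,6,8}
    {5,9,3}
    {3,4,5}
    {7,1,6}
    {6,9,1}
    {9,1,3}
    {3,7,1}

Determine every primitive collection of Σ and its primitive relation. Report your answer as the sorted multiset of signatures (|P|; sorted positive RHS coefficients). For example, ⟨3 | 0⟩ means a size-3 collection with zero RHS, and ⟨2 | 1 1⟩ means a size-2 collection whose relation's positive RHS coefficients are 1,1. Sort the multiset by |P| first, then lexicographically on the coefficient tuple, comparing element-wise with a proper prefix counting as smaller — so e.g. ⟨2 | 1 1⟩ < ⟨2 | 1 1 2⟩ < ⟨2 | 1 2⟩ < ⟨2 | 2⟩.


16 collections generate NE(X_Σ); each relation:

  {1,4}:  v_{1} + v_{4} = 0  ⇒ sig = ⟨2 | 0⟩
  {3,6}:  v_{3} + v_{6} = 0  ⇒ sig = ⟨2 | 0⟩
  {7,9}:  v_{7} + v_{9} = 0  ⇒ sig = ⟨2 | 0⟩
  {1,2}:  v_{1} + v_{2} = v_{7}  ⇒ sig = ⟨2 | 1⟩
  {1,8}:  v_{1} + v_{8} = v_{2}  ⇒ sig = ⟨2 | 1⟩
  {2,4}:  v_{2} + v_{4} = v_{8}  ⇒ sig = ⟨2 | 1⟩
  {2,9}:  v_{2} + v_{9} = v_{4}  ⇒ sig = ⟨2 | 1⟩
  {4,7}:  v_{4} + v_{7} = v_{2}  ⇒ sig = ⟨2 | 1⟩
  {1,5}:  v_{1} + v_{5} = v_{3} + v_{9}  ⇒ sig = ⟨2 | 1 1⟩
  {5,6}:  v_{5} + v_{6} = v_{4} + v_{9}  ⇒ sig = ⟨2 | 1 1⟩
  {5,7}:  v_{5} + v_{7} = v_{3} + v_{4}  ⇒ sig = ⟨2 | 1 1⟩
  {2,5}:  v_{2} + v_{5} = v_{3} + 2·v_{4}  ⇒ sig = ⟨2 | 1 2⟩
  {5,8}:  v_{5} + v_{8} = v_{3} + 3·v_{4}  ⇒ sig = ⟨2 | 1 3⟩
  {7,8}:  v_{7} + v_{8} = 2·v_{2}  ⇒ sig = ⟨2 | 2⟩
  {8,9}:  v_{8} + v_{9} = 2·v_{4}  ⇒ sig = ⟨2 | 2⟩
  {3,4,9}:  v_{3} + v_{4} + v_{9} = v_{5}  ⇒ sig = ⟨3 | 1⟩

so the primitive-relation signature multiset is
[⟨2 | 0⟩, ⟨2 | 0⟩, ⟨2 | 0⟩, ⟨2 | 1⟩, ⟨2 | 1⟩, ⟨2 | 1⟩, ⟨2 | 1⟩, ⟨2 | 1⟩, ⟨2 | 1 1⟩, ⟨2 | 1 1⟩, ⟨2 | 1 1⟩, ⟨2 | 1 2⟩, ⟨2 | 1 3⟩, ⟨2 | 2⟩, ⟨2 | 2⟩, ⟨3 | 1⟩]


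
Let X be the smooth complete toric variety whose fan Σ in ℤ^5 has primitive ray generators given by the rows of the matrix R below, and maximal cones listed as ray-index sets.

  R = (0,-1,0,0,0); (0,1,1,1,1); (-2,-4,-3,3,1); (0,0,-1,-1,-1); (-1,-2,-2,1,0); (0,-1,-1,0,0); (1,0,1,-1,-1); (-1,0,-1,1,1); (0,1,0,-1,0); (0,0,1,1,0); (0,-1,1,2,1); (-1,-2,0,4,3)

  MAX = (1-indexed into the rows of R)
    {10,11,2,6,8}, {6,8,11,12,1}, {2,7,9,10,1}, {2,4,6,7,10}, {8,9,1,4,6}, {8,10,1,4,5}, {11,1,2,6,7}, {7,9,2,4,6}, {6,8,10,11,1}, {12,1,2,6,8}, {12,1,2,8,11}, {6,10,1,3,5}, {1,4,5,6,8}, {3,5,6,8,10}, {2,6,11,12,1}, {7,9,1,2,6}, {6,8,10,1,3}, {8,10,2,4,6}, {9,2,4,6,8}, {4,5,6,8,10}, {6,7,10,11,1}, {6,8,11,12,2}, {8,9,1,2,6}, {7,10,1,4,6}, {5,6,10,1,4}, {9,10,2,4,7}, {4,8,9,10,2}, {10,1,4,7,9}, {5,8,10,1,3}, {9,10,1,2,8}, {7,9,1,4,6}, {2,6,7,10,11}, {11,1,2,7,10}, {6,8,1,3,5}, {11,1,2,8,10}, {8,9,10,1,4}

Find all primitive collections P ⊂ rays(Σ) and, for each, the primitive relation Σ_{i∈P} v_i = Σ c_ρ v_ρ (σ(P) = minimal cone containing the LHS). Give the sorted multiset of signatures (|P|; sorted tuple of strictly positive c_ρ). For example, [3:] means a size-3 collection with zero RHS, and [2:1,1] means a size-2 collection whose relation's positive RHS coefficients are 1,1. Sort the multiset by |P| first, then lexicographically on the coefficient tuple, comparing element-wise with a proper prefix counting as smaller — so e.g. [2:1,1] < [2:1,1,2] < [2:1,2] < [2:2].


24 minimal non-faces of Δ(Σ) (on 12 rays):

  P = {7,8}:  v_{7} + v_{8} = 0  →  sig = [2:]
  P = {4,11}:  v_{4} + v_{11} = v_{6} + v_{10}  →  sig = [2:1,1]
  P = {9,11}:  v_{9} + v_{11} = v_{1} + v_{2}  →  sig = [2:1,1]
  P = {2,5}:  v_{2} + v_{5} = v_{6} + v_{8} + v_{10}  →  sig = [2:1,1,1]
  P = {3,9}:  v_{3} + v_{9} = v_{1} + v_{5} + v_{8}  →  sig = [2:1,1,1]
  P = {4,12}:  v_{4} + v_{12} = v_{6} + v_{8} + v_{11}  →  sig = [2:1,1,1]
  P = {5,9}:  v_{5} + v_{9} = v_{1} + v_{4} + v_{8}  →  sig = [2:1,1,1]
  P = {3,7}:  v_{3} + v_{7} = v_{1} + v_{5} + v_{6} + v_{10}  →  sig = [2:1,1,1,1]
  P = {5,7}:  v_{5} + v_{7} = v_{1} + v_{4} + v_{6} + v_{10}  →  sig = [2:1,1,1,1]
  P = {7,12}:  v_{7} + v_{12} = v_{1} + v_{2} + v_{6} + v_{11}  →  sig = [2:1,1,1,1]
  P = {5,12}:  v_{5} + v_{12} = v_{1} + 2·v_{6} + 2·v_{8} + v_{10} + v_{11}  →  sig = [2:1,1,1,2,2]
  P = {5,11}:  v_{5} + v_{11} = v_{1} + 2·v_{6} + v_{8} + 2·v_{10}  →  sig = [2:1,1,2,2]
  P = {9,12}:  v_{9} + v_{12} = 2·v_{1} + 2·v_{2} + v_{6} + v_{8}  →  sig = [2:1,1,2,2]
  P = {10,12}:  v_{10} + v_{12} = v_{8} + 2·v_{11}  →  sig = [2:1,2]
  P = {2,3}:  v_{2} + v_{3} = v_{1} + 2·v_{6} + 2·v_{8} + 2·v_{10}  →  sig = [2:1,2,2,2]
  P = {3,12}:  v_{3} + v_{12} = 2·v_{1} + 3·v_{6} + 3·v_{8} + 2·v_{10} + v_{11}  →  sig = [2:1,2,2,3,3]
  P = {3,4}:  v_{3} + v_{4} = 2·v_{5}  →  sig = [2:2]
  P = {3,11}:  v_{3} + v_{11} = 2·v_{1} + 3·v_{6} + 2·v_{8} + 3·v_{10}  →  sig = [2:2,2,3,3]
  P = {1,2,4}:  v_{1} + v_{2} + v_{4} = 0  →  sig = [3:]
  P = {6,9,10}:  v_{6} + v_{9} + v_{10} = 0  →  sig = [3:]
  P = {1,2,6,10}:  v_{1} + v_{2} + v_{6} + v_{10} = v_{11}  →  sig = [4:1]
  P = {1,2,6,8,11}:  v_{1} + v_{2} + v_{6} + v_{8} + v_{11} = v_{12}  →  sig = [5:1]
  P = {1,4,6,8,10}:  v_{1} + v_{4} + v_{6} + v_{8} + v_{10} = v_{5}  →  sig = [5:1]
  P = {1,5,6,8,10}:  v_{1} + v_{5} + v_{6} + v_{8} + v_{10} = v_{3}  →  sig = [5:1]

Signatures (|P|; sorted positive RHS coefficients), sorted:
{ [2:],  [2:1,1] ×2,  [2:1,1,1] ×4,  [2:1,1,1,1] ×3,  [2:1,1,1,2,2],  [2:1,1,2,2] ×2,  [2:1,2],  [2:1,2,2,2],  [2:1,2,2,3,3],  [2:2],  [2:2,2,3,3],  [3:] ×2,  [4:1],  [5:1] ×3 }


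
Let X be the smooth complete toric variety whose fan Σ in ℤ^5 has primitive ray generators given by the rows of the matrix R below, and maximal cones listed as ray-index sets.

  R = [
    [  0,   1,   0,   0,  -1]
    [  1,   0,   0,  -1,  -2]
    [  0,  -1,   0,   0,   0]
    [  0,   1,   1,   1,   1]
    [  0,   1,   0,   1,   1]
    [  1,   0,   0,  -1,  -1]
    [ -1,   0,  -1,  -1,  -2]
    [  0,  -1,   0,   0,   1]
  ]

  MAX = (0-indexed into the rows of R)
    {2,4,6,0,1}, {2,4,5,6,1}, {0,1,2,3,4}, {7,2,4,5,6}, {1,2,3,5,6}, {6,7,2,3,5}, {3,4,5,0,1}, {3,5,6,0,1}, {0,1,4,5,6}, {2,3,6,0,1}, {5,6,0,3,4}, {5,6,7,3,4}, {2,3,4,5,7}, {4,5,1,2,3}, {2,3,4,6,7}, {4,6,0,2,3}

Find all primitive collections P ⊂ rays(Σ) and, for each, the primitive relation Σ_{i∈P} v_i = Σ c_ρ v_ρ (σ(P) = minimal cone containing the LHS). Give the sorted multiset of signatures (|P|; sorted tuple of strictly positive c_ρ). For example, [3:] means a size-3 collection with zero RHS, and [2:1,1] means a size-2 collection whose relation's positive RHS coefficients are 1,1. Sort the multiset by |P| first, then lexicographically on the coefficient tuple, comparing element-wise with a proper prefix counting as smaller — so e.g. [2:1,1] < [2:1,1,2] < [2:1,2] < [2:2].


Primitive collections (5):

  P = {0,7}:  v_{0} + v_{7} = 0 — sig = [2:]
  P = {1,7}:  v_{1} + v_{7} = v_{2} + v_{5} — sig = [2:1,1]
  P = {0,2,5}:  v_{0} + v_{2} + v_{5} = v_{1} — sig = [3:1]
  P = {1,3,4,6}:  v_{1} + v_{3} + v_{4} + v_{6} = 2·v_{0} — sig = [4:2]
  P = {2,3,4,5,6}:  v_{2} + v_{3} + v_{4} + v_{5} + v_{6} = v_{0} — sig = [5:1]

Sorted signature multiset PRS(X):
    |P|=2: 2 collections, coeffs (), (1,1)
    |P|=3: 1 collection, coeffs (1)
    |P|=4: 1 collection, coeffs (2)
    |P|=5: 1 collection, coeffs (1)


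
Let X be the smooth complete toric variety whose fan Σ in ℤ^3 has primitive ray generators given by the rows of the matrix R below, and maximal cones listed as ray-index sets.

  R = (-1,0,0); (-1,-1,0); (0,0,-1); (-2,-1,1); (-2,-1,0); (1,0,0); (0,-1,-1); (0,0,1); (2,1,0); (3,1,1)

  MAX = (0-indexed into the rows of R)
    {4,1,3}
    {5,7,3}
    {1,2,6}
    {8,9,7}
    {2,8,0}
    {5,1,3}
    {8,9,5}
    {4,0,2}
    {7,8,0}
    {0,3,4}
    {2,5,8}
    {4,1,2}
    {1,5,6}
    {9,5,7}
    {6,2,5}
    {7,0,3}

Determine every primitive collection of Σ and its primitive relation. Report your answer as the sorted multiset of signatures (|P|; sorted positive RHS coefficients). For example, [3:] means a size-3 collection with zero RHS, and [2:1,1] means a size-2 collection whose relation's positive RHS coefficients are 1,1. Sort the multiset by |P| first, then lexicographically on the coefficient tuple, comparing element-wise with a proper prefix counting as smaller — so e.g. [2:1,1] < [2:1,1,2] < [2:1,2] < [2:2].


|primitive collections| = 23. Relations:

  • {0,5}:  v_{0} + v_{5} = 0 — sig = [2:]
  • {2,7}:  v_{2} + v_{7} = 0 — sig = [2:]
  • {4,8}:  v_{4} + v_{8} = 0 — sig = [2:]
  • {0,1}:  v_{0} + v_{1} = v_{4} — sig = [2:1]
  • {1,8}:  v_{1} + v_{8} = v_{5} — sig = [2:1]
  • {2,3}:  v_{2} + v_{3} = v_{4} — sig = [2:1]
  • {3,8}:  v_{3} + v_{8} = v_{7} — sig = [2:1]
  • {4,5}:  v_{4} + v_{5} = v_{1} — sig = [2:1]
  • {4,7}:  v_{4} + v_{7} = v_{3} — sig = [2:1]
  • {0,6}:  v_{0} + v_{6} = v_{1} + v_{2} — sig = [2:1,1]
  • {0,9}:  v_{0} + v_{9} = v_{7} + v_{8} — sig = [2:1,1]
  • {1,7}:  v_{1} + v_{7} = v_{3} + v_{5} — sig = [2:1,1]
  • {2,9}:  v_{2} + v_{9} = v_{5} + v_{8} — sig = [2:1,1]
  • {4,9}:  v_{4} + v_{9} = v_{5} + v_{7} — sig = [2:1,1]
  • {6,7}:  v_{6} + v_{7} = v_{1} + v_{5} — sig = [2:1,1]
  • {1,9}:  v_{1} + v_{9} = 2·v_{5} + v_{7} — sig = [2:1,2]
  • {3,9}:  v_{3} + v_{9} = v_{5} + 2·v_{7} — sig = [2:1,2]
  • {4,6}:  v_{4} + v_{6} = 2·v_{1} + v_{2} — sig = [2:1,2]
  • {6,8}:  v_{6} + v_{8} = v_{2} + 2·v_{5} — sig = [2:1,2]
  • {3,6}:  v_{3} + v_{6} = 2·v_{1} — sig = [2:2]
  • {6,9}:  v_{6} + v_{9} = 3·v_{5} — sig = [2:3]
  • {1,2,5}:  v_{1} + v_{2} + v_{5} = v_{6} — sig = [3:1]
  • {5,7,8}:  v_{5} + v_{7} + v_{8} = v_{9} — sig = [3:1]

Hence PRS(X_Σ) =
    |P|=2: 21 collections, coeffs (), (), (), (1), (1), (1), (1), (1), (1), (1,1), (1,1), (1,1), (1,1), (1,1), (1,1), (1,2), (1,2), (1,2), (1,2), (2), (3)
    |P|=3: 2 collections, coeffs (1), (1)


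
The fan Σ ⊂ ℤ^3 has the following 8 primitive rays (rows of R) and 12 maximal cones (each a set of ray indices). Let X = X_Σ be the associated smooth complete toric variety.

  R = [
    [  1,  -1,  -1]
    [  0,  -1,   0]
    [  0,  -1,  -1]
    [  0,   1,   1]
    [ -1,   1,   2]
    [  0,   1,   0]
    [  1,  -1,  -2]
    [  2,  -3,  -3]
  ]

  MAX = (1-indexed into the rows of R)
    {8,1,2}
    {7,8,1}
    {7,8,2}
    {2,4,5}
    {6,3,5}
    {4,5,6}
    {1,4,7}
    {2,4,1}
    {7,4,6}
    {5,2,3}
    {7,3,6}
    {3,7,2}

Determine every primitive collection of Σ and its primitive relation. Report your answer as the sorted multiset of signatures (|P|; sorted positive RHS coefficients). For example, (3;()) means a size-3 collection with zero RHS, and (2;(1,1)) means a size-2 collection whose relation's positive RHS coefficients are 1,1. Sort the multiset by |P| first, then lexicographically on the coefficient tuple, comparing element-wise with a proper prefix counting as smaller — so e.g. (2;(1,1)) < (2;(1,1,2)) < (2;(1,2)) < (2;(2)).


|primitive collections| = 12. Relations:

  P = {2,6}:  v_{2} + v_{6} = 0  so sig = (2;())
  P = {3,4}:  v_{3} + v_{4} = 0  so sig = (2;())
  P = {5,7}:  v_{5} + v_{7} = 0  so sig = (2;())
  P = {1,3}:  v_{1} + v_{3} = v_{2} + v_{7}  so sig = (2;(1,1))
  P = {1,5}:  v_{1} + v_{5} = v_{2} + v_{4}  so sig = (2;(1,1))
  P = {1,6}:  v_{1} + v_{6} = v_{4} + v_{7}  so sig = (2;(1,1))
  P = {5,8}:  v_{5} + v_{8} = v_{1} + v_{2}  so sig = (2;(1,1))
  P = {6,8}:  v_{6} + v_{8} = v_{1} + v_{7}  so sig = (2;(1,1))
  P = {4,8}:  v_{4} + v_{8} = 2·v_{1}  so sig = (2;(2))
  P = {3,8}:  v_{3} + v_{8} = 2·v_{2} + 2·v_{7}  so sig = (2;(2,2))
  P = {1,2,7}:  v_{1} + v_{2} + v_{7} = v_{8}  so sig = (3;(1))
  P = {2,4,7}:  v_{2} + v_{4} + v_{7} = v_{1}  so sig = (3;(1))

Signatures (|P|; sorted positive RHS coefficients), sorted:
    |P|=2: 10 collections, coeffs (), (), (), (1,1), (1,1), (1,1), (1,1), (1,1), (2), (2,2)
    |P|=3: 2 collections, coeffs (1), (1)


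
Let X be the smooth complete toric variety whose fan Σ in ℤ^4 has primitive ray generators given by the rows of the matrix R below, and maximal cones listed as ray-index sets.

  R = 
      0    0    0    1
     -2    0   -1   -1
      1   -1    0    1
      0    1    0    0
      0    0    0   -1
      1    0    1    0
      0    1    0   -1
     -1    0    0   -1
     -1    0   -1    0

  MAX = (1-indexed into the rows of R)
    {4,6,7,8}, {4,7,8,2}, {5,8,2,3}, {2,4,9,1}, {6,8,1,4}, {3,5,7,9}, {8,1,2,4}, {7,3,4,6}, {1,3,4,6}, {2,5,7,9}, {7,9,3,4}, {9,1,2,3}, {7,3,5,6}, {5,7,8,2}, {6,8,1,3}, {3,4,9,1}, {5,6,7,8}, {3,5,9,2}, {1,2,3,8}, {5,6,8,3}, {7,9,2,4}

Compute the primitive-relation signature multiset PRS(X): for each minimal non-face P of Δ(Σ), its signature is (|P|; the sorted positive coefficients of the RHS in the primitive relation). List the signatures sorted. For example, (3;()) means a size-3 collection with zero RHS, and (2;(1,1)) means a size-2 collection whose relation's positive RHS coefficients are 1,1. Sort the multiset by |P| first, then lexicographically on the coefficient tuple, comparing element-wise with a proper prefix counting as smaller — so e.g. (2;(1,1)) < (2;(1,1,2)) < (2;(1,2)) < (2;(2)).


Minimal non-faces — 10 found among 9 rays, 21 max cones:

  P = {1,5}:  v_{1} + v_{5} = 0 ; sig = (2;())
  P = {6,9}:  v_{6} + v_{9} = 0 ; sig = (2;())
  P = {1,7}:  v_{1} + v_{7} = v_{4} ; sig = (2;(1))
  P = {2,6}:  v_{2} + v_{6} = v_{8} ; sig = (2;(1))
  P = {4,5}:  v_{4} + v_{5} = v_{7} ; sig = (2;(1))
  P = {8,9}:  v_{8} + v_{9} = v_{2} ; sig = (2;(1))
  P = {3,4,8}:  v_{3} + v_{4} + v_{8} = 0 ; sig = (3;())
  P = {2,3,4}:  v_{2} + v_{3} + v_{4} = v_{9} ; sig = (3;(1))
  P = {3,7,8}:  v_{3} + v_{7} + v_{8} = v_{5} ; sig = (3;(1))
  P = {2,3,7}:  v_{2} + v_{3} + v_{7} = v_{5} + v_{9} ; sig = (3;(1,1))

so the primitive-relation signature multiset is
[(2;()), (2;()), (2;(1)), (2;(1)), (2;(1)), (2;(1)), (3;()), (3;(1)), (3;(1)), (3;(1,1))]


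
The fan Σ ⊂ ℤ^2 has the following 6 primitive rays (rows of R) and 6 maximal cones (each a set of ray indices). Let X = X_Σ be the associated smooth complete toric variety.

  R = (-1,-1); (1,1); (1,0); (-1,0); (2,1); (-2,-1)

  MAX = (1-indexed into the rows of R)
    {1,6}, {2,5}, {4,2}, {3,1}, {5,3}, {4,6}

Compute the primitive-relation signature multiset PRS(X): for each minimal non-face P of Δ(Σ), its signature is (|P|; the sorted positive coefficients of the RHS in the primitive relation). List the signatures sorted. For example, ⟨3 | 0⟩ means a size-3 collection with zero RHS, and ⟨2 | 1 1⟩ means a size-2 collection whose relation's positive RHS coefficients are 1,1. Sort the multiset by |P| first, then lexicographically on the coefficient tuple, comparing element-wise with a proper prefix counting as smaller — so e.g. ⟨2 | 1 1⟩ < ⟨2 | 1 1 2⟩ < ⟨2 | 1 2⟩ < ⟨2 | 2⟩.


Δ(Σ) — 6 vertices, 9 min non-faces:

  P={1,2}:  v_{1} + v_{2} = 0 ; sig = ⟨2 | 0⟩
  P={3,4}:  v_{3} + v_{4} = 0 ; sig = ⟨2 | 0⟩
  P={5,6}:  v_{5} + v_{6} = 0 ; sig = ⟨2 | 0⟩
  P={1,4}:  v_{1} + v_{4} = v_{6} ; sig = ⟨2 | 1⟩
  P={1,5}:  v_{1} + v_{5} = v_{3} ; sig = ⟨2 | 1⟩
  P={2,3}:  v_{2} + v_{3} = v_{5} ; sig = ⟨2 | 1⟩
  P={2,6}:  v_{2} + v_{6} = v_{4} ; sig = ⟨2 | 1⟩
  P={3,6}:  v_{3} + v_{6} = v_{1} ; sig = ⟨2 | 1⟩
  P={4,5}:  v_{4} + v_{5} = v_{2} ; sig = ⟨2 | 1⟩

Hence PRS(X_Σ) =
[⟨2 | 0⟩, ⟨2 | 0⟩, ⟨2 | 0⟩, ⟨2 | 1⟩, ⟨2 | 1⟩, ⟨2 | 1⟩, ⟨2 | 1⟩, ⟨2 | 1⟩, ⟨2 | 1⟩]


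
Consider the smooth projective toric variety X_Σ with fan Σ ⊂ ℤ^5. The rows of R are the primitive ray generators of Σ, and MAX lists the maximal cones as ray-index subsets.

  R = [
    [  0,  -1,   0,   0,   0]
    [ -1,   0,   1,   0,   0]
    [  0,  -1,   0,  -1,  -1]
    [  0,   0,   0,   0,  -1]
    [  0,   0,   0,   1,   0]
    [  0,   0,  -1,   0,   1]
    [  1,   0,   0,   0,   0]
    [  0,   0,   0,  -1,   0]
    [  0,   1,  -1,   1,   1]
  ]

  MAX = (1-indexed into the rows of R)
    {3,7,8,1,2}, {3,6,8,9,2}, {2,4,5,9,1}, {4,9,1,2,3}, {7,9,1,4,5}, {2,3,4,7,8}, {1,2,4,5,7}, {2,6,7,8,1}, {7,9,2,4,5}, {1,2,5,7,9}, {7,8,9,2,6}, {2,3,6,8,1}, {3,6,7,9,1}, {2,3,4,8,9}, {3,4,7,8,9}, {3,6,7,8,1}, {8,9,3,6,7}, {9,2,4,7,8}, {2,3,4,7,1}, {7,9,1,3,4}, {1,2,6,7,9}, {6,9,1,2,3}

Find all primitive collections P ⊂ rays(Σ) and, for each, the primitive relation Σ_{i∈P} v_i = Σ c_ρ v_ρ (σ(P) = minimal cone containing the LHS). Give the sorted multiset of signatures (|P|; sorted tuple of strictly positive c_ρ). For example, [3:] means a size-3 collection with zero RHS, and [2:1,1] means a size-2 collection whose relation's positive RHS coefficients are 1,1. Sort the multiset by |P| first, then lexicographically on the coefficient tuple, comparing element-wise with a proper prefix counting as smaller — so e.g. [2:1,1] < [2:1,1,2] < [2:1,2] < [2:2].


Δ(Σ) — 9 vertices, 9 min non-faces:

  {5,8}:  v_{5} + v_{8} = 0  ⟹  sig = [2:]
  {3,5}:  v_{3} + v_{5} = v_{1} + v_{4}  ⟹  sig = [2:1,1]
  {4,6}:  v_{4} + v_{6} = v_{3} + v_{9}  ⟹  sig = [2:1,1]
  {5,6}:  v_{5} + v_{6} = v_{1} + v_{9}  ⟹  sig = [2:1,1]
  {1,4,8}:  v_{1} + v_{4} + v_{8} = v_{3}  ⟹  sig = [3:1]
  {1,8,9}:  v_{1} + v_{8} + v_{9} = v_{6}  ⟹  sig = [3:1]
  {2,3,7,9}:  v_{2} + v_{3} + v_{7} + v_{9} = 0  ⟹  sig = [4:]
  {2,3,6,7}:  v_{2} + v_{3} + v_{6} + v_{7} = v_{1} + v_{8}  ⟹  sig = [4:1,1]
  {1,2,4,7,9}:  v_{1} + v_{2} + v_{4} + v_{7} + v_{9} = v_{5}  ⟹  sig = [5:1]

so the primitive-relation signature multiset is
    |P|=2: 4 collections, coeffs (), (1,1), (1,1), (1,1)
    |P|=3: 2 collections, coeffs (1), (1)
    |P|=4: 2 collections, coeffs (), (1,1)
    |P|=5: 1 collection, coeffs (1)


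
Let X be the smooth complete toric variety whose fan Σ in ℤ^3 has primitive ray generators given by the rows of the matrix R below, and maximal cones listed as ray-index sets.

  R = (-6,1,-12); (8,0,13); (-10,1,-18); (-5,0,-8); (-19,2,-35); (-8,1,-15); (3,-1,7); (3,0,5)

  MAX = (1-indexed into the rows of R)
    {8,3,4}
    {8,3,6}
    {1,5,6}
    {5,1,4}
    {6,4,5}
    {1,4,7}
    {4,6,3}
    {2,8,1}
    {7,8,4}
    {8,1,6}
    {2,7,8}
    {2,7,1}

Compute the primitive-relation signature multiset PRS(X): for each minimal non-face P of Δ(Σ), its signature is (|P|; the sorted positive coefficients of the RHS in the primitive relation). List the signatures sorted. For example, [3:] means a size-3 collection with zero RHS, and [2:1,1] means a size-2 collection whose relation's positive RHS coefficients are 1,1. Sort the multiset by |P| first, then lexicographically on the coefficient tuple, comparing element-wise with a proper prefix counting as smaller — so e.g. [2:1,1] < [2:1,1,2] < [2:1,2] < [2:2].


The 14 primitive collections of Σ (r=8, n=3):

  P={2,4}:  v_{2} + v_{4} = v_{8} ; sig = [2:1]
  P={6,7}:  v_{6} + v_{7} = v_{4} ; sig = [2:1]
  P={2,5}:  v_{2} + v_{5} = v_{1} + v_{6} + v_{8} ; sig = [2:1,1,1]
  P={2,3}:  v_{2} + v_{3} = v_{6} + 2·v_{8} ; sig = [2:1,2]
  P={2,6}:  v_{2} + v_{6} = v_{1} + 2·v_{8} ; sig = [2:1,2]
  P={3,7}:  v_{3} + v_{7} = 2·v_{4} + v_{8} ; sig = [2:1,2]
  P={5,7}:  v_{5} + v_{7} = v_{1} + 2·v_{4} ; sig = [2:1,2]
  P={3,5}:  v_{3} + v_{5} = v_{4} + 3·v_{6} ; sig = [2:1,3]
  P={1,3}:  v_{1} + v_{3} = 2·v_{6} ; sig = [2:2]
  P={5,8}:  v_{5} + v_{8} = 2·v_{6} ; sig = [2:2]
  P={1,7,8}:  v_{1} + v_{7} + v_{8} = 0 ; sig = [3:]
  P={1,4,6}:  v_{1} + v_{4} + v_{6} = v_{5} ; sig = [3:1]
  P={1,4,8}:  v_{1} + v_{4} + v_{8} = v_{6} ; sig = [3:1]
  P={4,6,8}:  v_{4} + v_{6} + v_{8} = v_{3} ; sig = [3:1]

so the primitive-relation signature multiset is
{ [2:1] ×2,  [2:1,1,1],  [2:1,2] ×4,  [2:1,3],  [2:2] ×2,  [3:],  [3:1] ×3 }


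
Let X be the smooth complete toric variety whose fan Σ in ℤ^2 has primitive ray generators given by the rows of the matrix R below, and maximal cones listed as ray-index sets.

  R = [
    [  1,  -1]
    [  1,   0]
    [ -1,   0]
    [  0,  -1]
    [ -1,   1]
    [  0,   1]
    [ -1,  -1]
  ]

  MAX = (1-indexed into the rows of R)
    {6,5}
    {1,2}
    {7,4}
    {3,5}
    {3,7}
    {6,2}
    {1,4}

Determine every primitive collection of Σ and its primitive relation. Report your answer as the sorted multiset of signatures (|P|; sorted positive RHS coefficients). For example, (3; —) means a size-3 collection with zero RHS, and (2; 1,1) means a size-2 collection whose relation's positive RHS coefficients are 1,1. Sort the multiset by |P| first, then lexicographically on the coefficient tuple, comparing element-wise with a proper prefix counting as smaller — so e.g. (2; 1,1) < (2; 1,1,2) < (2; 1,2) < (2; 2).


14 collections generate NE(X_Σ); each relation:

  P={1,5}:  v_{1} + v_{5} = 0  ⟹  sig = (2; —)
  P={2,3}:  v_{2} + v_{3} = 0  ⟹  sig = (2; —)
  P={4,6}:  v_{4} + v_{6} = 0  ⟹  sig = (2; —)
  P={1,3}:  v_{1} + v_{3} = v_{4}  ⟹  sig = (2; 1)
  P={1,6}:  v_{1} + v_{6} = v_{2}  ⟹  sig = (2; 1)
  P={2,4}:  v_{2} + v_{4} = v_{1}  ⟹  sig = (2; 1)
  P={2,5}:  v_{2} + v_{5} = v_{6}  ⟹  sig = (2; 1)
  P={2,7}:  v_{2} + v_{7} = v_{4}  ⟹  sig = (2; 1)
  P={3,4}:  v_{3} + v_{4} = v_{7}  ⟹  sig = (2; 1)
  P={3,6}:  v_{3} + v_{6} = v_{5}  ⟹  sig = (2; 1)
  P={4,5}:  v_{4} + v_{5} = v_{3}  ⟹  sig = (2; 1)
  P={6,7}:  v_{6} + v_{7} = v_{3}  ⟹  sig = (2; 1)
  P={1,7}:  v_{1} + v_{7} = 2·v_{4}  ⟹  sig = (2; 2)
  P={5,7}:  v_{5} + v_{7} = 2·v_{3}  ⟹  sig = (2; 2)

Signatures (|P|; sorted positive RHS coefficients), sorted:
    (2; —)
    (2; —)
    (2; —)
    (2; 1)
    (2; 1)
    (2; 1)
    (2; 1)
    (2; 1)
    (2; 1)
    (2; 1)
    (2; 1)
    (2; 1)
    (2; 2)
    (2; 2)


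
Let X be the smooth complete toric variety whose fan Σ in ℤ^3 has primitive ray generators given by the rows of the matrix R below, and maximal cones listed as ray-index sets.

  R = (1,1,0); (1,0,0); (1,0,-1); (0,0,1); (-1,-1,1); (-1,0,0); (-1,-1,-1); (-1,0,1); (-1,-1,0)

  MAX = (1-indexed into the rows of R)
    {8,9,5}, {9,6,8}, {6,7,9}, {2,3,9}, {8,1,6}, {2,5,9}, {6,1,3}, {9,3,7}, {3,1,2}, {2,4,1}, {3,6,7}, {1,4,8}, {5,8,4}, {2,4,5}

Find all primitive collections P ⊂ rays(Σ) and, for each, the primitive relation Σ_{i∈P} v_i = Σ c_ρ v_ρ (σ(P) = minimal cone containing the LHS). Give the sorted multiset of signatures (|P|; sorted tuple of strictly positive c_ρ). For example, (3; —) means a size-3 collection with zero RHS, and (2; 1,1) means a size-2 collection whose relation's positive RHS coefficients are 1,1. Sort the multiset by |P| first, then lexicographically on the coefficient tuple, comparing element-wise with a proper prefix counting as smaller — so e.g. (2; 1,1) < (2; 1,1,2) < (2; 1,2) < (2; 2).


Δ(Σ) — 9 vertices, 16 min non-faces:

  {1,9}:  v_{1} + v_{9} = 0  ⟹  sig = (2; —)
  {2,6}:  v_{2} + v_{6} = 0  ⟹  sig = (2; —)
  {3,8}:  v_{3} + v_{8} = 0  ⟹  sig = (2; —)
  {1,5}:  v_{1} + v_{5} = v_{4}  ⟹  sig = (2; 1)
  {2,8}:  v_{2} + v_{8} = v_{4}  ⟹  sig = (2; 1)
  {3,4}:  v_{3} + v_{4} = v_{2}  ⟹  sig = (2; 1)
  {4,6}:  v_{4} + v_{6} = v_{8}  ⟹  sig = (2; 1)
  {4,7}:  v_{4} + v_{7} = v_{9}  ⟹  sig = (2; 1)
  {4,9}:  v_{4} + v_{9} = v_{5}  ⟹  sig = (2; 1)
  {1,7}:  v_{1} + v_{7} = v_{3} + v_{6}  ⟹  sig = (2; 1,1)
  {2,7}:  v_{2} + v_{7} = v_{3} + v_{9}  ⟹  sig = (2; 1,1)
  {3,5}:  v_{3} + v_{5} = v_{2} + v_{9}  ⟹  sig = (2; 1,1)
  {5,6}:  v_{5} + v_{6} = v_{8} + v_{9}  ⟹  sig = (2; 1,1)
  {7,8}:  v_{7} + v_{8} = v_{6} + v_{9}  ⟹  sig = (2; 1,1)
  {5,7}:  v_{5} + v_{7} = 2·v_{9}  ⟹  sig = (2; 2)
  {3,6,9}:  v_{3} + v_{6} + v_{9} = v_{7}  ⟹  sig = (3; 1)

so the primitive-relation signature multiset is
    (2; —)
    (2; —)
    (2; —)
    (2; 1)
    (2; 1)
    (2; 1)
    (2; 1)
    (2; 1)
    (2; 1)
    (2; 1,1)
    (2; 1,1)
    (2; 1,1)
    (2; 1,1)
    (2; 1,1)
    (2; 2)
    (3; 1)


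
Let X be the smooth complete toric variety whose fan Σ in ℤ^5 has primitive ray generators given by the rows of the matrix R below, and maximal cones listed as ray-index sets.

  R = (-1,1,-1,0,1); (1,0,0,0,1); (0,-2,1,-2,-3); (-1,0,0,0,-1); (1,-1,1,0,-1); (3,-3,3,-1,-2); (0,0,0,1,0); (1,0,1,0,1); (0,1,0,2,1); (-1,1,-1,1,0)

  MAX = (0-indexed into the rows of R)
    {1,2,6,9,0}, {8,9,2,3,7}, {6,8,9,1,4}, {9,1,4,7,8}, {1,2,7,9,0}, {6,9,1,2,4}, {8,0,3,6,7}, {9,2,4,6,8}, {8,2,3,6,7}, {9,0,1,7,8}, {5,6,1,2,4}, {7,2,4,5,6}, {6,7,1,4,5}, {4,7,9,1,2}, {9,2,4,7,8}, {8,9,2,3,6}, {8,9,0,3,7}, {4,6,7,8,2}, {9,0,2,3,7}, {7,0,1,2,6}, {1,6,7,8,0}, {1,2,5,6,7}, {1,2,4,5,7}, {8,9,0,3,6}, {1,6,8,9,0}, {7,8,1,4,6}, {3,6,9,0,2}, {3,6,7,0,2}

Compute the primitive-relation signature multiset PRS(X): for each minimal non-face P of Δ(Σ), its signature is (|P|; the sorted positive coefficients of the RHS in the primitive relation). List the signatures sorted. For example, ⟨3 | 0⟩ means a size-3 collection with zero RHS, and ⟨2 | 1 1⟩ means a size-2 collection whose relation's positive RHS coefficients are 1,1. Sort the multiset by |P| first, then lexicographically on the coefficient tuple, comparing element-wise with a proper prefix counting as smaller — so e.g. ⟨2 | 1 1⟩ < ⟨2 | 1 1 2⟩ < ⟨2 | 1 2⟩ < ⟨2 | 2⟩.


11 collections generate NE(X_Σ); each relation:

  {0,4}:  v_{0} + v_{4} = 0  →  sig = ⟨2 | 0⟩
  {1,3}:  v_{1} + v_{3} = 0  →  sig = ⟨2 | 0⟩
  {3,4}:  v_{3} + v_{4} = v_{2} + v_{8}  →  sig = ⟨2 | 1 1⟩
  {0,5}:  v_{0} + v_{5} = v_{1} + v_{2} + v_{6} + v_{7}  →  sig = ⟨2 | 1 1 1 1⟩
  {3,5}:  v_{3} + v_{5} = v_{2} + v_{4} + v_{6} + v_{7}  →  sig = ⟨2 | 1 1 1 1⟩
  {5,8}:  v_{5} + v_{8} = 2·v_{4} + v_{6} + v_{7}  →  sig = ⟨2 | 1 1 2⟩
  {5,9}:  v_{5} + v_{9} = 2·v_{4}  →  sig = ⟨2 | 2⟩
  {0,2,8}:  v_{0} + v_{2} + v_{8} = v_{3}  →  sig = ⟨3 | 1⟩
  {1,2,8}:  v_{1} + v_{2} + v_{8} = v_{4}  →  sig = ⟨3 | 1⟩
  {6,7,9}:  v_{6} + v_{7} + v_{9} = v_{8}  →  sig = ⟨3 | 1⟩
  {1,2,4,6,7}:  v_{1} + v_{2} + v_{4} + v_{6} + v_{7} = v_{5}  →  sig = ⟨5 | 1⟩

so the primitive-relation signature multiset is
{ ⟨2 | 0⟩ ×2,  ⟨2 | 1 1⟩,  ⟨2 | 1 1 1 1⟩ ×2,  ⟨2 | 1 1 2⟩,  ⟨2 | 2⟩,  ⟨3 | 1⟩ ×3,  ⟨5 | 1⟩ }


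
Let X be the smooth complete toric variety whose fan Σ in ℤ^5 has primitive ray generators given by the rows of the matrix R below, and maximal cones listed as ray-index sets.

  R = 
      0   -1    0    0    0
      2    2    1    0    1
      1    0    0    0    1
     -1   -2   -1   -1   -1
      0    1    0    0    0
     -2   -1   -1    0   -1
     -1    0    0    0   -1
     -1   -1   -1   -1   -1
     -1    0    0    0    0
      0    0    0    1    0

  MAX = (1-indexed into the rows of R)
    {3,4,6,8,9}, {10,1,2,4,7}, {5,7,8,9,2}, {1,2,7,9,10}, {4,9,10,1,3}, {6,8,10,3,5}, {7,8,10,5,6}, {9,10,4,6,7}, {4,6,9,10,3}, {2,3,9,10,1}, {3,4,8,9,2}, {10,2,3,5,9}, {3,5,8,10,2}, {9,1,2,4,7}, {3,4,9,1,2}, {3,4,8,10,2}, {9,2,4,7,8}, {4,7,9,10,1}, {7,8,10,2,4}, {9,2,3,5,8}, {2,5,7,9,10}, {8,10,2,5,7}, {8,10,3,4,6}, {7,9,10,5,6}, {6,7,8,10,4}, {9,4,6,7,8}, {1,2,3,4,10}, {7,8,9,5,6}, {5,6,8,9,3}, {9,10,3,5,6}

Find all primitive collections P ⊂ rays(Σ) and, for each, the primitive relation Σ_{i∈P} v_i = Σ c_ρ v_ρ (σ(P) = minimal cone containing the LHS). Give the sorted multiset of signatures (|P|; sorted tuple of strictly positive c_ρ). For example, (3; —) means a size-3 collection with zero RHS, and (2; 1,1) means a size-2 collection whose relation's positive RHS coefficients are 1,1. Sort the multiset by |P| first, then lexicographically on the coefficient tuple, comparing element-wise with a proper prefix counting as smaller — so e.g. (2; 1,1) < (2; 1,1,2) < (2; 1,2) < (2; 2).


8 minimal non-faces of Δ(Σ) (on 10 rays):

  • {1,5}:  v_{1} + v_{5} = 0 — sig = (2; —)
  • {3,7}:  v_{3} + v_{7} = 0 — sig = (2; —)
  • {1,8}:  v_{1} + v_{8} = v_{4} — sig = (2; 1)
  • {2,6}:  v_{2} + v_{6} = v_{5} — sig = (2; 1)
  • {4,5}:  v_{4} + v_{5} = v_{8} — sig = (2; 1)
  • {1,6}:  v_{1} + v_{6} = v_{4} + v_{9} + v_{10} — sig = (2; 1,1,1)
  • {8,9,10}:  v_{8} + v_{9} + v_{10} = v_{6} — sig = (3; 1)
  • {2,4,9,10}:  v_{2} + v_{4} + v_{9} + v_{10} = 0 — sig = (4; —)

so the primitive-relation signature multiset is
    (2; —)
    (2; —)
    (2; 1)
    (2; 1)
    (2; 1)
    (2; 1,1,1)
    (3; 1)
    (4; —)


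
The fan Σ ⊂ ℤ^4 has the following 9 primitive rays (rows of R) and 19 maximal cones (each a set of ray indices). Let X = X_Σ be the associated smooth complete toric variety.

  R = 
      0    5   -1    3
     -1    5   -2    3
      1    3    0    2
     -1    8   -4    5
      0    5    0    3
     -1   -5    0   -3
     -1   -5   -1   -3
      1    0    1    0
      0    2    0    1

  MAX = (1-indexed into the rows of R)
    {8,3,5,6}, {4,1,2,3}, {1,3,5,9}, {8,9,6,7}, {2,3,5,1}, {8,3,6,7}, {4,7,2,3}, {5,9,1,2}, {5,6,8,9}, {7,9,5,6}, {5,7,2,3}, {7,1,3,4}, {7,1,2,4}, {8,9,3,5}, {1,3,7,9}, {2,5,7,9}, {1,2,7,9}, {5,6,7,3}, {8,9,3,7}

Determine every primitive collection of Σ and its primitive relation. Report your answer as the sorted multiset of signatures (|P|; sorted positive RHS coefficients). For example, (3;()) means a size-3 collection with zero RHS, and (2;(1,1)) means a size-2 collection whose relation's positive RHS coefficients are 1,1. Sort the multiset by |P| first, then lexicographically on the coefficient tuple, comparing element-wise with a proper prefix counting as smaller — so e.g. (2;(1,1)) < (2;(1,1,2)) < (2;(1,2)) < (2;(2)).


The 14 primitive collections of Σ (r=9, n=4):

  P = {2,8}:  v_{2} + v_{8} = v_{1} — sig = (2;(1))
  P = {1,6}:  v_{1} + v_{6} = v_{5} + v_{7} — sig = (2;(1,1))
  P = {1,8}:  v_{1} + v_{8} = v_{3} + v_{9} — sig = (2;(1,1))
  P = {4,6}:  v_{4} + v_{6} = v_{2} + v_{3} + v_{5} + 2·v_{7} — sig = (2;(1,1,1,2))
  P = {4,8}:  v_{4} + v_{8} = 2·v_{1} + v_{3} + v_{7} — sig = (2;(1,1,2))
  P = {4,5}:  v_{4} + v_{5} = 2·v_{2} + v_{3} — sig = (2;(1,2))
  P = {4,9}:  v_{4} + v_{9} = 3·v_{1} + v_{7} — sig = (2;(1,3))
  P = {2,6}:  v_{2} + v_{6} = 2·v_{5} + 2·v_{7} — sig = (2;(2,2))
  P = {3,6,9}:  v_{3} + v_{6} + v_{9} = 0 — sig = (3;())
  P = {5,7,8}:  v_{5} + v_{7} + v_{8} = 0 — sig = (3;())
  P = {1,5,7}:  v_{1} + v_{5} + v_{7} = v_{2} — sig = (3;(1))
  P = {2,3,9}:  v_{2} + v_{3} + v_{9} = 2·v_{1} — sig = (3;(2))
  P = {1,2,3,7}:  v_{1} + v_{2} + v_{3} + v_{7} = v_{4} — sig = (4;(1))
  P = {3,5,7,9}:  v_{3} + v_{5} + v_{7} + v_{9} = v_{1} — sig = (4;(1))

Signatures (|P|; sorted positive RHS coefficients), sorted:
{ (2;(1)),  (2;(1,1)) ×2,  (2;(1,1,1,2)),  (2;(1,1,2)),  (2;(1,2)),  (2;(1,3)),  (2;(2,2)),  (3;()) ×2,  (3;(1)),  (3;(2)),  (4;(1)) ×2 }


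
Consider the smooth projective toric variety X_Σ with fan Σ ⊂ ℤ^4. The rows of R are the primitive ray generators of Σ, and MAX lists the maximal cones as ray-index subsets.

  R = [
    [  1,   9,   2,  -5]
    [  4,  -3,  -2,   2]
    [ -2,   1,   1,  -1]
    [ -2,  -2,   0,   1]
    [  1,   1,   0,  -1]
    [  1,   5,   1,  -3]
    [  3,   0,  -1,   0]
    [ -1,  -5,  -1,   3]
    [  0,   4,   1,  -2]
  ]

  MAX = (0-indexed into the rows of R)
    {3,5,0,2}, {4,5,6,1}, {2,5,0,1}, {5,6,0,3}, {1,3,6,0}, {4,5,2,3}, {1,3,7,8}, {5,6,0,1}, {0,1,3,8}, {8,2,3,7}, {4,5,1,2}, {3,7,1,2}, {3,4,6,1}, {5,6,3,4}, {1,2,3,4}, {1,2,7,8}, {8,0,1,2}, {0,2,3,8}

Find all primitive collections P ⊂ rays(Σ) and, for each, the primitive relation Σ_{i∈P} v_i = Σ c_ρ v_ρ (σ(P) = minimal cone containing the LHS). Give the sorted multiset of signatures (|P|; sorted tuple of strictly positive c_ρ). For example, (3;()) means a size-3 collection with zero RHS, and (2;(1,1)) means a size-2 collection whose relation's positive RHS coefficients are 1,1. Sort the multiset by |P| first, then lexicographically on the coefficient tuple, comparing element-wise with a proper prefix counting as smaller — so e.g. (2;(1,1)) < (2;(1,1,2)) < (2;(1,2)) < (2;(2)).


|primitive collections| = 12. Relations:

  P={5,7}:  v_{5} + v_{7} = 0  ⇒ sig = (2;())
  P={0,7}:  v_{0} + v_{7} = v_{8}  ⇒ sig = (2;(1))
  P={2,6}:  v_{2} + v_{6} = v_{4}  ⇒ sig = (2;(1))
  P={4,8}:  v_{4} + v_{8} = v_{5}  ⇒ sig = (2;(1))
  P={5,8}:  v_{5} + v_{8} = v_{0}  ⇒ sig = (2;(1))
  P={6,7}:  v_{6} + v_{7} = v_{1} + v_{3}  ⇒ sig = (2;(1,1))
  P={4,7}:  v_{4} + v_{7} = v_{1} + v_{2} + v_{3}  ⇒ sig = (2;(1,1,1))
  P={6,8}:  v_{6} + v_{8} = v_{0} + v_{1} + v_{3}  ⇒ sig = (2;(1,1,1))
  P={0,4}:  v_{0} + v_{4} = 2·v_{5}  ⇒ sig = (2;(2))
  P={1,3,5}:  v_{1} + v_{3} + v_{5} = v_{6}  ⇒ sig = (3;(1))
  P={1,2,3,8}:  v_{1} + v_{2} + v_{3} + v_{8} = 0  ⇒ sig = (4;())
  P={0,1,2,3}:  v_{0} + v_{1} + v_{2} + v_{3} = v_{5}  ⇒ sig = (4;(1))

Hence PRS(X_Σ) =
[(2;()), (2;(1)), (2;(1)), (2;(1)), (2;(1)), (2;(1,1)), (2;(1,1,1)), (2;(1,1,1)), (2;(2)), (3;(1)), (4;()), (4;(1))]
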